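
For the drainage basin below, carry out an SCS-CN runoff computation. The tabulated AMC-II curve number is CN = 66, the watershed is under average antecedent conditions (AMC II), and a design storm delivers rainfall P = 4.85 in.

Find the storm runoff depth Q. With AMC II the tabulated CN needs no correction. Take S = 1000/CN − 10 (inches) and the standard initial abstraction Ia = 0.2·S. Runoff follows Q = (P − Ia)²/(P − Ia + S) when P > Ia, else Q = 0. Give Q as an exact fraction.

Q = 6355441/3907860 in ≈ 1.626 in

Average conditions: CN = 66 (no AMC adjustment).
S = 1000/66 − 10 = 170/33 in ≈ 5.152 in
Initial abstraction Ia = S/5 = (170/33)/5 = 34/33 ≈ 1.030 in
P − Ia = 4.850 − 1.030 = 2521/660 ≈ 3.820 in (> 0, runoff occurs)
Runoff Q = (P−Ia)²/(P−Ia+S) = (3.820)²/(3.820+5.152) = 6355441/3907860 ≈ 1.626 in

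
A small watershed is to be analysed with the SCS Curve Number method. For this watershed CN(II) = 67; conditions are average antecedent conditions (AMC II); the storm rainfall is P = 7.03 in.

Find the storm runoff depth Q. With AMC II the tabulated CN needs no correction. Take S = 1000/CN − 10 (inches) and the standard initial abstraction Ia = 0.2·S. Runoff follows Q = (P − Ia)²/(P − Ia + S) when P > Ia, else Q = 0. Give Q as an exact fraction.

Average conditions: CN = 67 (no AMC adjustment).
Retention S: 1000/CN − 10 with CN=67.000 → S = 330/67 ≈ 4.925 in
Ia = 0.2·(330/67) = 66/67 in ≈ 0.985 in
Excess rainfall: 7.030 − 0.985 = 6.045 in; P > Ia so Q > 0
Q: (40501/6700)² ÷ (73501/6700) = 1640331001/492456700 in (≈ 3.331 in)

Q = 1640331001/492456700 in ≈ 3.331 in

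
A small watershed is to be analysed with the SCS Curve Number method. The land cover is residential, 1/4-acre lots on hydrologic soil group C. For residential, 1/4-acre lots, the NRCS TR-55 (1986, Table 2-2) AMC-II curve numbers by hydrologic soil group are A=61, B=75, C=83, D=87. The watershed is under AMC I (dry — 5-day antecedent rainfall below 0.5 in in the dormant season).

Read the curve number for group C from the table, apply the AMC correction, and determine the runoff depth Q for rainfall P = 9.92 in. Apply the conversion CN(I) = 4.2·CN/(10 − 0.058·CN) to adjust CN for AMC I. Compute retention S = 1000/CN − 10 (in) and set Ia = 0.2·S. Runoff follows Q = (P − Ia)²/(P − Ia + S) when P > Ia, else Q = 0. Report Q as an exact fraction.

Q = 18989496962/3280456725 in ≈ 5.789 in

NRCS table: residential, 1/4-acre lots, soil group C → CN(II) = 83
CN(I) from CN(II)=83: (4.2·83)/(10 − 0.058·83) = 174300/2593 ≈ 67.219
Max retention: S = 1000/(174300/2593) − 10 = 8500/1743 in (≈ 4.877 in)
Ia = 0.2S: 0.2·4.877 = 0.975 in (exactly 1700/1743)
P − Ia = 9.920 − 0.975 = 389764/43575 ≈ 8.945 in (> 0, runoff occurs)
Q = (389764/43575)²/((389764/43575) + 8500/1743) = (151915975696/1898780625)/(602264/43575) = 18989496962/3280456725 in ≈ 5.789 in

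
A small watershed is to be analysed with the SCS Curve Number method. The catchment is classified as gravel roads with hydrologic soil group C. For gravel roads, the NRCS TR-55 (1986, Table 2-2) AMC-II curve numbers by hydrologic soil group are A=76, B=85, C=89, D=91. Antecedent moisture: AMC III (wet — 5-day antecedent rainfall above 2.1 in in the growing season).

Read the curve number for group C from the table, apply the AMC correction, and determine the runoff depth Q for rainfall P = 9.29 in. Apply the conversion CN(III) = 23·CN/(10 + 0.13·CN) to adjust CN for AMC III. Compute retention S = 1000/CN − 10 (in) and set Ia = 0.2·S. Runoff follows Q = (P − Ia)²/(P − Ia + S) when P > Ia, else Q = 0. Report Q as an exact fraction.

NRCS table: gravel roads, soil group C → CN(II) = 89
Wet (AMC III): CN(III) = 23·89/(10 + 0.13·89) = 2047/(2157/100) = 204700/2157 ≈ 94.900
S = 1000/(204700/2157) − 10 = 1100/2047 in ≈ 0.537 in
Ia = 0.2·(1100/2047) = 220/2047 in ≈ 0.107 in
Since P=9.290 > Ia=0.107: effective rainfall P−Ia = 1879663/204700 in
Q = (1879663/204700)²/((1879663/204700) + 1100/2047) = (3533132993569/41902090000)/(1989663/204700) = 3533132993569/407284016100 in ≈ 8.675 in

Q = 3533132993569/407284016100 in ≈ 8.675 in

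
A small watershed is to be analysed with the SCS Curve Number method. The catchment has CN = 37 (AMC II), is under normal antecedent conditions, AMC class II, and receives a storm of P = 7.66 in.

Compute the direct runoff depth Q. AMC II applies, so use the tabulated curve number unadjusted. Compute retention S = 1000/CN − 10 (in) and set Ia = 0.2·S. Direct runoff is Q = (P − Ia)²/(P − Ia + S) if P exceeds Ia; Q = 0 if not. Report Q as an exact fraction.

Q = 61952641/72836350 in ≈ 0.851 in

Average conditions: CN = 37 (no AMC adjustment).
Retention S: 1000/CN − 10 with CN=37.000 → S = 630/37 ≈ 17.027 in
Ia = 0.2·(630/37) = 126/37 in ≈ 3.405 in
Excess rainfall: 7.660 − 3.405 = 4.255 in; P > Ia so Q > 0
Q: (7871/1850)² ÷ (39371/1850) = 61952641/72836350 in (≈ 0.851 in)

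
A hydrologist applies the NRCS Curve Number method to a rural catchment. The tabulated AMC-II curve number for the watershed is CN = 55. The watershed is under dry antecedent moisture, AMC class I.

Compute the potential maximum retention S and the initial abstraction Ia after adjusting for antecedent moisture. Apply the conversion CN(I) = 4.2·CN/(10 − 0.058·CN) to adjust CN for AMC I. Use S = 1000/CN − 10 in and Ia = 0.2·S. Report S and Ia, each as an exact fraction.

S = 1500/77 in ≈ 19.481 in; Ia = 300/77 in ≈ 3.896 in

CN(I) from CN(II)=55: (4.2·55)/(10 − 0.058·55) = 7700/227 ≈ 33.921
Max retention: S = 1000/(7700/227) − 10 = 1500/77 in (≈ 19.481 in)
Initial abstraction Ia = S/5 = (1500/77)/5 = 300/77 ≈ 3.896 in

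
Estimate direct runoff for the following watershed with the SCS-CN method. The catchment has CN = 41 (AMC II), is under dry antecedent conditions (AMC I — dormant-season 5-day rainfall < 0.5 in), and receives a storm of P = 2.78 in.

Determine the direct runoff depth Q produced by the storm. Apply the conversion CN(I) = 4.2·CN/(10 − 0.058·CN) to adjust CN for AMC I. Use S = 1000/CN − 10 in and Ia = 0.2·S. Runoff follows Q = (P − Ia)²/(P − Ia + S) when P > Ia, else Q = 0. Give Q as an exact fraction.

CN(I) from CN(II)=41: (4.2·41)/(10 − 0.058·41) = 86100/3811 ≈ 22.592
Retention S: 1000/CN − 10 with CN=22.592 → S = 29500/861 ≈ 34.262 in
Ia = 0.2S: 0.2·34.262 = 6.852 in (exactly 5900/861)
P = 2.780 ≤ Ia = 6.852 in: entire storm abstracted, Q = 0.

Q = 0 in ≈ 0.000 in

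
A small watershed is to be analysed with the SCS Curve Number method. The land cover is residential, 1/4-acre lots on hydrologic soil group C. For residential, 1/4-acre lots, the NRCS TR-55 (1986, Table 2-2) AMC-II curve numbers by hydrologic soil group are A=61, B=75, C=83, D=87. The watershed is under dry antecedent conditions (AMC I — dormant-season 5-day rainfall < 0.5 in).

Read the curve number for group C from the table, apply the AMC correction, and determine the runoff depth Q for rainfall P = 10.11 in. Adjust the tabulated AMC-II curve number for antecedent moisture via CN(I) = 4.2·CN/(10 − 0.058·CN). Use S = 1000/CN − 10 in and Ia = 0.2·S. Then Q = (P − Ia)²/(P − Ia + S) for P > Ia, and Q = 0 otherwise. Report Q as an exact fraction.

Q = 2535014861929/425670753900 in ≈ 5.955 in

NRCS table: residential, 1/4-acre lots, soil group C → CN(II) = 83
Adjust CN=83 to AMC I: 4.2·83/(10 − 0.058·83) → (1743/5) ÷ (2593/500) = 174300/2593 ≈ 67.219
S = 1000/(174300/2593) − 10 = 8500/1743 in ≈ 4.877 in
Initial abstraction Ia = S/5 = (8500/1743)/5 = 1700/1743 ≈ 0.975 in
Since P=10.110 > Ia=0.975: effective rainfall P−Ia = 1592173/174300 in
Q: (1592173/174300)² ÷ (2442173/174300) = 2535014861929/425670753900 in (≈ 5.955 in)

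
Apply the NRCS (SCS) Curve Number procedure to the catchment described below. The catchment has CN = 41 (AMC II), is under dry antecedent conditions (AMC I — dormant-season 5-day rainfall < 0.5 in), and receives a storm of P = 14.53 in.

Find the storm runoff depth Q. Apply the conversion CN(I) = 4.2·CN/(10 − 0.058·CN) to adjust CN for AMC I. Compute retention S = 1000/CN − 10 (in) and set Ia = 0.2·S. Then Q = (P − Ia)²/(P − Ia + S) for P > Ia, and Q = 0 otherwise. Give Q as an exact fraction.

Q = 436964627089/310909941300 in ≈ 1.405 in

CN(I) from CN(II)=41: (4.2·41)/(10 − 0.058·41) = 86100/3811 ≈ 22.592
Max retention: S = 1000/(86100/3811) − 10 = 29500/861 in (≈ 34.262 in)
Ia = 0.2S: 0.2·34.262 = 6.852 in (exactly 5900/861)
Since P=14.530 > Ia=6.852: effective rainfall P−Ia = 661033/86100 in
Q = (661033/86100)²/((661033/86100) + 29500/861) = (436964627089/7413210000)/(3611033/86100) = 436964627089/310909941300 in ≈ 1.405 in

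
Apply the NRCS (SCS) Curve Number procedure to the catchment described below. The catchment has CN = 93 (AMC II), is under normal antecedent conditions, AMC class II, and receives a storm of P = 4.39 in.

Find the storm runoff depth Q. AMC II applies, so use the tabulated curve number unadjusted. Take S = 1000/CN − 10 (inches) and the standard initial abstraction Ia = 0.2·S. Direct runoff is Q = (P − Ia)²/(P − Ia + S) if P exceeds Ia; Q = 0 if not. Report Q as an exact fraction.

AMC II — tabulated CN = 93 applies directly.
Retention S: 1000/CN − 10 with CN=93.000 → S = 70/93 ≈ 0.753 in
Ia = 0.2S: 0.2·0.753 = 0.151 in (exactly 14/93)
Since P=4.390 > Ia=0.151: effective rainfall P−Ia = 39427/9300 in
Runoff Q = (P−Ia)²/(P−Ia+S) = (4.239)²/(4.239+0.753) = 1554488329/431771100 ≈ 3.600 in

Q = 1554488329/431771100 in ≈ 3.600 in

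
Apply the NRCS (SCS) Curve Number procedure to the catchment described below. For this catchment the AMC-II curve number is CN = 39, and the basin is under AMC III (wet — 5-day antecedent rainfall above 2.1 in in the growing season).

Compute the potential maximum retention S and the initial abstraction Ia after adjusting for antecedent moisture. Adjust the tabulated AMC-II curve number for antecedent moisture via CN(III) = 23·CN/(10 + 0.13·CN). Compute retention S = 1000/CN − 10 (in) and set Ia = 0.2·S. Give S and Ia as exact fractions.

Wet (AMC III): CN(III) = 23·39/(10 + 0.13·39) = 897/(1507/100) = 89700/1507 ≈ 59.522
Max retention: S = 1000/(89700/1507) − 10 = 6100/897 in (≈ 6.800 in)
Ia = 0.2S: 0.2·6.800 = 1.360 in (exactly 1220/897)

S = 6100/897 in ≈ 6.800 in; Ia = 1220/897 in ≈ 1.360 in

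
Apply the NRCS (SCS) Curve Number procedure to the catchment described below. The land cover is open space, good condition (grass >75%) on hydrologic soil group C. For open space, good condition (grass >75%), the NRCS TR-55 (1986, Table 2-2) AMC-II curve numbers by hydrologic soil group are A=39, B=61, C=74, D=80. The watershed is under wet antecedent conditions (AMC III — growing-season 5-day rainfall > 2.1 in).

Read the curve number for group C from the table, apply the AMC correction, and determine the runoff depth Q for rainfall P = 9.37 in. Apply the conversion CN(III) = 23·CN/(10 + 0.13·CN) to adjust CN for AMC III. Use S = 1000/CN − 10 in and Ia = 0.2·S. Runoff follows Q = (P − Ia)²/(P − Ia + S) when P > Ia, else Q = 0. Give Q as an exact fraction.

NRCS table: open space, good condition (grass >75%), soil group C → CN(II) = 74
Wet (AMC III): CN(III) = 23·74/(10 + 0.13·74) = 1702/(981/50) = 85100/981 ≈ 86.748
Max retention: S = 1000/(85100/981) − 10 = 1300/851 in (≈ 1.528 in)
Ia = 0.2·(1300/851) = 260/851 in ≈ 0.306 in
Since P=9.370 > Ia=0.306: effective rainfall P−Ia = 771387/85100 in
Q = (771387/85100)²/((771387/85100) + 1300/851) = (595037903769/7242010000)/(901387/85100) = 595037903769/76708033700 in ≈ 7.757 in

Q = 595037903769/76708033700 in ≈ 7.757 in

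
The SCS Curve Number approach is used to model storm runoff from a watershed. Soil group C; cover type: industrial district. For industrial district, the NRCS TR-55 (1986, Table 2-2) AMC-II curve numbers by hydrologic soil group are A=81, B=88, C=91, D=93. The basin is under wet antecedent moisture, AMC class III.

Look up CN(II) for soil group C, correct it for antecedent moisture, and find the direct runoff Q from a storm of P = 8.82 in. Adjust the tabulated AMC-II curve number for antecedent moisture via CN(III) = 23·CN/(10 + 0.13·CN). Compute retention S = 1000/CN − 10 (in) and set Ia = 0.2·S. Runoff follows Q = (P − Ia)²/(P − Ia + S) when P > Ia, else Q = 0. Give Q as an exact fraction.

Q = 30941472747/3717063350 in ≈ 8.324 in

NRCS table: industrial district, soil group C → CN(II) = 91
CN(III) from CN(II)=91: (23·91)/(10 + 0.13·91) = 209300/2183 ≈ 95.877
S = 1000/(209300/2183) − 10 = 900/2093 in ≈ 0.430 in
Ia = 0.2·(900/2093) = 180/2093 in ≈ 0.086 in
Since P=8.820 > Ia=0.086: effective rainfall P−Ia = 914013/104650 in
Runoff Q = (P−Ia)²/(P−Ia+S) = (8.734)²/(8.734+0.430) = 30941472747/3717063350 ≈ 8.324 in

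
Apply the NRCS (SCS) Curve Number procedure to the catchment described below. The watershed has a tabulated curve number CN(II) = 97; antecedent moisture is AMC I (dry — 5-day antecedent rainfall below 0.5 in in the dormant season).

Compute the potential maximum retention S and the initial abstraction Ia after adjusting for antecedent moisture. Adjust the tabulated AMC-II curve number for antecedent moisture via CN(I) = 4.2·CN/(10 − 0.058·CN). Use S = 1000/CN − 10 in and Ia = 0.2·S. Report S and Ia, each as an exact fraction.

CN(I) from CN(II)=97: (4.2·97)/(10 − 0.058·97) = 67900/729 ≈ 93.141
S = 1000/(67900/729) − 10 = 500/679 in ≈ 0.736 in
Ia = 0.2S: 0.2·0.736 = 0.147 in (exactly 100/679)

S = 500/679 in ≈ 0.736 in; Ia = 100/679 in ≈ 0.147 in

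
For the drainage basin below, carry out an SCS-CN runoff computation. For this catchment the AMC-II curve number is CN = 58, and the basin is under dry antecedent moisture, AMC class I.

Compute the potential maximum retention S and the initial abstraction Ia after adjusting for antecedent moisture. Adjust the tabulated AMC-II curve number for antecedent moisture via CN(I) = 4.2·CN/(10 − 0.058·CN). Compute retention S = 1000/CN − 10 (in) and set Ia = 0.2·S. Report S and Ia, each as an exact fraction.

S = 500/29 in ≈ 17.241 in; Ia = 100/29 in ≈ 3.448 in

Dry (AMC I): CN(I) = 4.2·58/(10 − 0.058·58) = (1218/5)/(1659/250) = 2900/79 ≈ 36.709
S = 1000/(2900/79) − 10 = 500/29 in ≈ 17.241 in
Ia = 0.2S: 0.2·17.241 = 3.448 in (exactly 100/29)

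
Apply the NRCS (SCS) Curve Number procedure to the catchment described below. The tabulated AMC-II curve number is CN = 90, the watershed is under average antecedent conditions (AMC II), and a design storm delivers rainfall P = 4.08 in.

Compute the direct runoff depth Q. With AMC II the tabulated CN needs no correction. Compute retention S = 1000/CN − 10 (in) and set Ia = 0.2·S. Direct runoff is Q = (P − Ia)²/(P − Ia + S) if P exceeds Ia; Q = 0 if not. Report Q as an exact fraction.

Q = 376712/125775 in ≈ 2.995 in

CN(II) = 90; AMC II needs no correction.
Max retention: S = 1000/90 − 10 = 10/9 in (≈ 1.111 in)
Ia = 0.2·(10/9) = 2/9 in ≈ 0.222 in
Excess rainfall: 4.080 − 0.222 = 3.858 in; P > Ia so Q > 0
Q = (868/225)²/((868/225) + 10/9) = (753424/50625)/(1118/225) = 376712/125775 in ≈ 2.995 in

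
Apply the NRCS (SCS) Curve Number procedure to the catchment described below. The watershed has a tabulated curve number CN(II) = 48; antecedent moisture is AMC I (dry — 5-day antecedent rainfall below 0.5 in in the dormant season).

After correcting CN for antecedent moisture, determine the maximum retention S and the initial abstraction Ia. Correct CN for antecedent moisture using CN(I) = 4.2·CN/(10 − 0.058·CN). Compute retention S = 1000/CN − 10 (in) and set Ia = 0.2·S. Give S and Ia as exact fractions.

S = 1625/63 in ≈ 25.794 in; Ia = 325/63 in ≈ 5.159 in

CN(I) from CN(II)=48: (4.2·48)/(10 − 0.058·48) = 12600/451 ≈ 27.938
S = 1000/(12600/451) − 10 = 1625/63 in ≈ 25.794 in
Ia = 0.2·(1625/63) = 325/63 in ≈ 5.159 in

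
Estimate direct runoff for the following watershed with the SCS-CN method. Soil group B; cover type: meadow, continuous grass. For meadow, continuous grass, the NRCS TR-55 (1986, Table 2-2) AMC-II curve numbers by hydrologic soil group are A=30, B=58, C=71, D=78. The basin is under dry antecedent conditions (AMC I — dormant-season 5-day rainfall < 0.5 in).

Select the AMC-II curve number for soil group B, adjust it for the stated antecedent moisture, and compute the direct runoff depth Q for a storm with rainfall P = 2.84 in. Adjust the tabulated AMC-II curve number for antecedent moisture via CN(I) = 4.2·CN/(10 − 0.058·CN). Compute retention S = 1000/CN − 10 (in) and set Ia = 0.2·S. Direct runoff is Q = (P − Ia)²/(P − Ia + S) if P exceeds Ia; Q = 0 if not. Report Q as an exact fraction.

NRCS table: meadow, continuous grass, soil group B → CN(II) = 58
Dry (AMC I): CN(I) = 4.2·58/(10 − 0.058·58) = (1218/5)/(1659/250) = 2900/79 ≈ 36.709
Retention S: 1000/CN − 10 with CN=36.709 → S = 500/29 ≈ 17.241 in
Ia = 0.2S: 0.2·17.241 = 3.448 in (exactly 100/29)
P = 2.840 ≤ Ia = 3.448 in: entire storm abstracted, Q = 0.

Q = 0 in ≈ 0.000 in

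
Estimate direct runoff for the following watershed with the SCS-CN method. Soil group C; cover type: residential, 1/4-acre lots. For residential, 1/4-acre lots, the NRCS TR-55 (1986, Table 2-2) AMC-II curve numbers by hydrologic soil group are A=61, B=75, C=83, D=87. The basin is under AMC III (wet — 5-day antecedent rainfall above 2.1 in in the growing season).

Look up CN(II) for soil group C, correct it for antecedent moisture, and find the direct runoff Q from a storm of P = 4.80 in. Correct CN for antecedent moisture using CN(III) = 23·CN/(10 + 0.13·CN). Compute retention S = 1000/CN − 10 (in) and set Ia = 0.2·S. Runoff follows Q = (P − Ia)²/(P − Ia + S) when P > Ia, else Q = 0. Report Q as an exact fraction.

Q = 243277682/62777465 in ≈ 3.875 in

NRCS table: residential, 1/4-acre lots, soil group C → CN(II) = 83
CN(III) from CN(II)=83: (23·83)/(10 + 0.13·83) = 190900/2079 ≈ 91.823
Max retention: S = 1000/(190900/2079) − 10 = 1700/1909 in (≈ 0.891 in)
Initial abstraction Ia = S/5 = (1700/1909)/5 = 340/1909 ≈ 0.178 in
Excess rainfall: 4.800 − 0.178 = 4.622 in; P > Ia so Q > 0
Q = (44116/9545)²/((44116/9545) + 1700/1909) = (1946221456/91107025)/(52616/9545) = 243277682/62777465 in ≈ 3.875 in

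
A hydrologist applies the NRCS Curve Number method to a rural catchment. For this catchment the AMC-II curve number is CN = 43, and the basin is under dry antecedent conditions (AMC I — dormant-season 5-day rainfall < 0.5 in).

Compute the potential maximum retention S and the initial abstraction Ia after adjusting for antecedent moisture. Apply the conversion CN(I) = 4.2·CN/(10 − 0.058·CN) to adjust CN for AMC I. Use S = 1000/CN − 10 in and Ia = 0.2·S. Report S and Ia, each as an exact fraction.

S = 9500/301 in ≈ 31.561 in; Ia = 1900/301 in ≈ 6.312 in

Dry (AMC I): CN(I) = 4.2·43/(10 − 0.058·43) = (903/5)/(3753/500) = 30100/1251 ≈ 24.061
Retention S: 1000/CN − 10 with CN=24.061 → S = 9500/301 ≈ 31.561 in
Ia = 0.2S: 0.2·31.561 = 6.312 in (exactly 1900/301)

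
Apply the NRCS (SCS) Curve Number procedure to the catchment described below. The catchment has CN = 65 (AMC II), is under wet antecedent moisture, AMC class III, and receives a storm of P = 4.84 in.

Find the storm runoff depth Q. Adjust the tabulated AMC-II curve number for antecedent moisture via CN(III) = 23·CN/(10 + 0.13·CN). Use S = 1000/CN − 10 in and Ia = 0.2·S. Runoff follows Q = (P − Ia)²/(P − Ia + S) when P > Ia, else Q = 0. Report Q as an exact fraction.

Wet (AMC III): CN(III) = 23·65/(10 + 0.13·65) = 1495/(369/20) = 29900/369 ≈ 81.030
Max retention: S = 1000/(29900/369) − 10 = 700/299 in (≈ 2.341 in)
Ia = 0.2·(700/299) = 140/299 in ≈ 0.468 in
Since P=4.840 > Ia=0.468: effective rainfall P−Ia = 32679/7475 in
Q: (32679/7475)² ÷ (50179/7475) = 1067917041/375088025 in (≈ 2.847 in)

Q = 1067917041/375088025 in ≈ 2.847 in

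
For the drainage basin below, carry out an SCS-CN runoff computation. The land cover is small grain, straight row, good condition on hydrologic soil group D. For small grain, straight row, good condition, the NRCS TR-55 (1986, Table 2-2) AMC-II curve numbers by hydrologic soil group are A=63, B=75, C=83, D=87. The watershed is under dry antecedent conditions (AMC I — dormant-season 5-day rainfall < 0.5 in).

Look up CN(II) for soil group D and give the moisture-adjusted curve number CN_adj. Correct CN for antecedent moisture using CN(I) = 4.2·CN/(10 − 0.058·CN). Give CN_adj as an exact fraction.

CN_adj = 182700/2477 ≈ 73.759

NRCS table: small grain, straight row, good condition, soil group D → CN(II) = 87
Dry (AMC I): CN(I) = 4.2·87/(10 − 0.058·87) = (1827/5)/(2477/500) = 182700/2477 ≈ 73.759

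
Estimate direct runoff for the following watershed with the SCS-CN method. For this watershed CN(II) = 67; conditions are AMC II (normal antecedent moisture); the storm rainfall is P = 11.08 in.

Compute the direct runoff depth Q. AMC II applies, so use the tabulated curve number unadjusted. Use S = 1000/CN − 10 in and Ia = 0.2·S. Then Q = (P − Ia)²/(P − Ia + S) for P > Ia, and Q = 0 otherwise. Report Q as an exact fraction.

Q = 285914281/42141325 in ≈ 6.785 in

AMC II — tabulated CN = 67 applies directly.
Max retention: S = 1000/67 − 10 = 330/67 in (≈ 4.925 in)
Initial abstraction Ia = S/5 = (330/67)/5 = 66/67 ≈ 0.985 in
P − Ia = 11.080 − 0.985 = 16909/1675 ≈ 10.095 in (> 0, runoff occurs)
Runoff Q = (P−Ia)²/(P−Ia+S) = (10.095)²/(10.095+4.925) = 285914281/42141325 ≈ 6.785 in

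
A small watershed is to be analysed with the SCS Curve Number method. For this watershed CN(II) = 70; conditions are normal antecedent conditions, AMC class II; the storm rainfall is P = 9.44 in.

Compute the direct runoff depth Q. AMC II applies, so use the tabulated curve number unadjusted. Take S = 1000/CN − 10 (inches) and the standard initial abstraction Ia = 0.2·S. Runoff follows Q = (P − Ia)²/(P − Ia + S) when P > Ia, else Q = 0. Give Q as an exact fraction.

AMC II — tabulated CN = 70 applies directly.
S = 1000/70 − 10 = 30/7 in ≈ 4.286 in
Initial abstraction Ia = S/5 = (30/7)/5 = 6/7 ≈ 0.857 in
Excess rainfall: 9.440 − 0.857 = 8.583 in; P > Ia so Q > 0
Q: (1502/175)² ÷ (2252/175) = 564001/98525 in (≈ 5.724 in)

Q = 564001/98525 in ≈ 5.724 in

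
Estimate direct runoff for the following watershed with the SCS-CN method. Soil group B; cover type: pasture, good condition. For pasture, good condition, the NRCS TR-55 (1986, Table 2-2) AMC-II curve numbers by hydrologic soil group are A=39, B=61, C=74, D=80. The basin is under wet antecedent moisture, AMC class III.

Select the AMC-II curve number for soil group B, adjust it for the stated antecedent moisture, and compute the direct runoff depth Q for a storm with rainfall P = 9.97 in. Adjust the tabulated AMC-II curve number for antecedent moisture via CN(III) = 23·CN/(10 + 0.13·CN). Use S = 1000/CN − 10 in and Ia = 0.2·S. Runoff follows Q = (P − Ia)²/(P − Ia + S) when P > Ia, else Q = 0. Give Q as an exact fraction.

Q = 1744488865681/240023977300 in ≈ 7.268 in

NRCS table: pasture, good condition, soil group B → CN(II) = 61
Adjust CN=61 to AMC III: 23·61/(10 + 0.13·61) → 1403 ÷ (1793/100) = 140300/1793 ≈ 78.249
Max retention: S = 1000/(140300/1793) − 10 = 3900/1403 in (≈ 2.780 in)
Ia = 0.2·(3900/1403) = 780/1403 in ≈ 0.556 in
P − Ia = 9.970 − 0.556 = 1320791/140300 ≈ 9.414 in (> 0, runoff occurs)
Q: (1320791/140300)² ÷ (1710791/140300) = 1744488865681/240023977300 in (≈ 7.268 in)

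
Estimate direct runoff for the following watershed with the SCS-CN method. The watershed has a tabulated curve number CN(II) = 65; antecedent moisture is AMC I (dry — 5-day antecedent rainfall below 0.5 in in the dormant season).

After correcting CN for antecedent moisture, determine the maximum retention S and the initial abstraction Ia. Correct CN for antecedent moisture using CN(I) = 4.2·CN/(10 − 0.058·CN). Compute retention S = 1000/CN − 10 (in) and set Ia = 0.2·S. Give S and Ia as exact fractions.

S = 500/39 in ≈ 12.821 in; Ia = 100/39 in ≈ 2.564 in

Adjust CN=65 to AMC I: 4.2·65/(10 − 0.058·65) → 273 ÷ (623/100) = 3900/89 ≈ 43.820
Retention S: 1000/CN − 10 with CN=43.820 → S = 500/39 ≈ 12.821 in
Ia = 0.2·(500/39) = 100/39 in ≈ 2.564 in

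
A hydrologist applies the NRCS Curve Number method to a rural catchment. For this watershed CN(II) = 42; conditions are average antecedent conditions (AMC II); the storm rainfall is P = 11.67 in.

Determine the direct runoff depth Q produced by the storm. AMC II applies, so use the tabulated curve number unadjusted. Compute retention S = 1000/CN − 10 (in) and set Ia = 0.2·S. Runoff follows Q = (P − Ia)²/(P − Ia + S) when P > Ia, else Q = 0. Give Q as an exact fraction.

Q = 349951849/100184700 in ≈ 3.493 in

AMC II — tabulated CN = 42 applies directly.
Max retention: S = 1000/42 − 10 = 290/21 in (≈ 13.810 in)
Initial abstraction Ia = S/5 = (290/21)/5 = 58/21 ≈ 2.762 in
Excess rainfall: 11.670 − 2.762 = 8.908 in; P > Ia so Q > 0
Q = (18707/2100)²/((18707/2100) + 290/21) = (349951849/4410000)/(47707/2100) = 349951849/100184700 in ≈ 3.493 in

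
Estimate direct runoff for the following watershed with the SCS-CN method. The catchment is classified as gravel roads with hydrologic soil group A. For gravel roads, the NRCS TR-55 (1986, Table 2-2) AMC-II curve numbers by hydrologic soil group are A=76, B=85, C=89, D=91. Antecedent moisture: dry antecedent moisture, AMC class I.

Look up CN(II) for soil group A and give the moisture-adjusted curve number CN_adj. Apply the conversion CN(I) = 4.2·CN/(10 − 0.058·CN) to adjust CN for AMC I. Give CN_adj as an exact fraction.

CN_adj = 13300/233 ≈ 57.082

NRCS table: gravel roads, soil group A → CN(II) = 76
Adjust CN=76 to AMC I: 4.2·76/(10 − 0.058·76) → (1596/5) ÷ (699/125) = 13300/233 ≈ 57.082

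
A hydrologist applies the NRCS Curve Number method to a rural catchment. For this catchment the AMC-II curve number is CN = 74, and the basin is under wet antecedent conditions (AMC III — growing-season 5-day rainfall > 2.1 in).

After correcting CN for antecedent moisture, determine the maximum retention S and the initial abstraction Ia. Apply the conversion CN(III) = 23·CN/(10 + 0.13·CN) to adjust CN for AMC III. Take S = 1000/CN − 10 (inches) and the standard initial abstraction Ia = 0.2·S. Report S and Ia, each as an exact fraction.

Wet (AMC III): CN(III) = 23·74/(10 + 0.13·74) = 1702/(981/50) = 85100/981 ≈ 86.748
S = 1000/(85100/981) − 10 = 1300/851 in ≈ 1.528 in
Ia = 0.2S: 0.2·1.528 = 0.306 in (exactly 260/851)

S = 1300/851 in ≈ 1.528 in; Ia = 260/851 in ≈ 0.306 in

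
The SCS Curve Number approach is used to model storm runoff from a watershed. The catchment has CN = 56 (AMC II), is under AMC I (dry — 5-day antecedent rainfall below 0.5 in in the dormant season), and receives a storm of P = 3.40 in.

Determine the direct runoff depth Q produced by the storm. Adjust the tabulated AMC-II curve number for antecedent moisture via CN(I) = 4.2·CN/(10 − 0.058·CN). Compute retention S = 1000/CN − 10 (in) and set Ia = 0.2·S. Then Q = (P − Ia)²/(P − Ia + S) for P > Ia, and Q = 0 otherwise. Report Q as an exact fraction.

Dry (AMC I): CN(I) = 4.2·56/(10 − 0.058·56) = (1176/5)/(844/125) = 7350/211 ≈ 34.834
S = 1000/(7350/211) − 10 = 2750/147 in ≈ 18.707 in
Ia = 0.2S: 0.2·18.707 = 3.741 in (exactly 550/147)
P = 3.400 ≤ Ia = 3.741 in: entire storm abstracted, Q = 0.

Q = 0 in ≈ 0.000 in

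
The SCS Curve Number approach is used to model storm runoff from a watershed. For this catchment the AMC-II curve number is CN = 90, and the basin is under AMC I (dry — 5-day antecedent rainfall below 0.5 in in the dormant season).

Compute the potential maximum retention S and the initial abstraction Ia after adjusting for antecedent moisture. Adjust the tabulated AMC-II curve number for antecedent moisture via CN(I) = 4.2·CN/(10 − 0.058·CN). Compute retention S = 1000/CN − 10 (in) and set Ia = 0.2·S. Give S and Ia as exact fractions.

CN(I) from CN(II)=90: (4.2·90)/(10 − 0.058·90) = 18900/239 ≈ 79.079
Retention S: 1000/CN − 10 with CN=79.079 → S = 500/189 ≈ 2.646 in
Ia = 0.2·(500/189) = 100/189 in ≈ 0.529 in

S = 500/189 in ≈ 2.646 in; Ia = 100/189 in ≈ 0.529 in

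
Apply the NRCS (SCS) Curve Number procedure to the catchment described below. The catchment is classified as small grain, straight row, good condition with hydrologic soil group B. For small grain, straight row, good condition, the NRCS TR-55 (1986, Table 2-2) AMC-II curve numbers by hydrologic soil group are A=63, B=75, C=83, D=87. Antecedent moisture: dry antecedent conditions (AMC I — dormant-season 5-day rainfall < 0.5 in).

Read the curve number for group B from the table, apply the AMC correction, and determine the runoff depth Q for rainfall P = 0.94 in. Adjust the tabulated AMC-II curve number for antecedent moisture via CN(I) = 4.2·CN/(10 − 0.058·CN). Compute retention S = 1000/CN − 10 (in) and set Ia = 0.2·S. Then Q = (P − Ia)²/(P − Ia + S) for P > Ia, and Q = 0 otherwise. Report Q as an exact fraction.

Q = 0 in ≈ 0.000 in

NRCS table: small grain, straight row, good condition, soil group B → CN(II) = 75
Dry (AMC I): CN(I) = 4.2·75/(10 − 0.058·75) = 315/(113/20) = 6300/113 ≈ 55.752
Max retention: S = 1000/(6300/113) − 10 = 500/63 in (≈ 7.937 in)
Ia = 0.2S: 0.2·7.937 = 1.587 in (exactly 100/63)
P = 0.940 ≤ Ia = 1.587 in: entire storm abstracted, Q = 0.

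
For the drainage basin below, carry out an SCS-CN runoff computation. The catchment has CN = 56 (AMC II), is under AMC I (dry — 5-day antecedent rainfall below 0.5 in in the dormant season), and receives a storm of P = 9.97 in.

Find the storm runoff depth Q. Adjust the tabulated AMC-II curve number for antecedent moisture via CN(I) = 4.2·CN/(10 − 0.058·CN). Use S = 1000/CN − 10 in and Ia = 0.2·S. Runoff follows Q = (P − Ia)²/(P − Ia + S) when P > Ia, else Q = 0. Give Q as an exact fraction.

CN(I) from CN(II)=56: (4.2·56)/(10 − 0.058·56) = 7350/211 ≈ 34.834
Retention S: 1000/CN − 10 with CN=34.834 → S = 2750/147 ≈ 18.707 in
Ia = 0.2·(2750/147) = 550/147 in ≈ 3.741 in
Excess rainfall: 9.970 − 3.741 = 6.229 in; P > Ia so Q > 0
Runoff Q = (P−Ia)²/(P−Ia+S) = (6.229)²/(6.229+18.707) = 8383050481/5388417300 ≈ 1.556 in

Q = 8383050481/5388417300 in ≈ 1.556 in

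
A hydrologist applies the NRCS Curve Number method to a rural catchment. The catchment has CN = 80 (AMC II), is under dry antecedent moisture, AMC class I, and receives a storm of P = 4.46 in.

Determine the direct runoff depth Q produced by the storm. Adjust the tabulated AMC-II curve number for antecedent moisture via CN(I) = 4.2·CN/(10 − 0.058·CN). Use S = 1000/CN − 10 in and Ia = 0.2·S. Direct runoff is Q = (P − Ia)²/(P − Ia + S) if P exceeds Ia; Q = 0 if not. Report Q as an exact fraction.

Adjust CN=80 to AMC I: 4.2·80/(10 − 0.058·80) → 336 ÷ (134/25) = 4200/67 ≈ 62.687
Retention S: 1000/CN − 10 with CN=62.687 → S = 125/21 ≈ 5.952 in
Ia = 0.2S: 0.2·5.952 = 1.190 in (exactly 25/21)
Excess rainfall: 4.460 − 1.190 = 3.270 in; P > Ia so Q > 0
Q: (3433/1050)² ÷ (9683/1050) = 11785489/10167150 in (≈ 1.159 in)

Q = 11785489/10167150 in ≈ 1.159 in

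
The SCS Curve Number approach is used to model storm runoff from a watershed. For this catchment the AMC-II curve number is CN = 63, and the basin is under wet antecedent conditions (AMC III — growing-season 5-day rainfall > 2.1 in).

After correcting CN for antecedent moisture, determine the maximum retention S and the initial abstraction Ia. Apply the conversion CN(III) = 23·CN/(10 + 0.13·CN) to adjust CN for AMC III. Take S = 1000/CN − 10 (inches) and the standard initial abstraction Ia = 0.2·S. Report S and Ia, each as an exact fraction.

Wet (AMC III): CN(III) = 23·63/(10 + 0.13·63) = 1449/(1819/100) = 144900/1819 ≈ 79.659
Max retention: S = 1000/(144900/1819) − 10 = 3700/1449 in (≈ 2.553 in)
Ia = 0.2S: 0.2·2.553 = 0.511 in (exactly 740/1449)

S = 3700/1449 in ≈ 2.553 in; Ia = 740/1449 in ≈ 0.511 in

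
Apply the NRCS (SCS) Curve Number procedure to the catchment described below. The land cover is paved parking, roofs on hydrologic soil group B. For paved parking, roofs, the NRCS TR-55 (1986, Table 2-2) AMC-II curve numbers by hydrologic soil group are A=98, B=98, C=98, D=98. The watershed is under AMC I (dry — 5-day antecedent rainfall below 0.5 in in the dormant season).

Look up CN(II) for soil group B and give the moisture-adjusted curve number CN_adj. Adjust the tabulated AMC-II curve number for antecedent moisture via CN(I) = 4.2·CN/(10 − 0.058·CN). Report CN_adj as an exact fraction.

CN_adj = 102900/1079 ≈ 95.366

NRCS table: paved parking, roofs, soil group B → CN(II) = 98
CN(I) from CN(II)=98: (4.2·98)/(10 − 0.058·98) = 102900/1079 ≈ 95.366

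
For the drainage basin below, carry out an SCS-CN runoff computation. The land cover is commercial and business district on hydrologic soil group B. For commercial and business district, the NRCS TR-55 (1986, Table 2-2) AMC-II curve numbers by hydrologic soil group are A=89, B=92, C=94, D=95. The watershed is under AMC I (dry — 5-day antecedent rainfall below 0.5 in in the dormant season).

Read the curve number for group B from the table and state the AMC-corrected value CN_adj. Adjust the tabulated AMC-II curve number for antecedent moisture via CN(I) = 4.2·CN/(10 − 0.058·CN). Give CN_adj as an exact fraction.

CN_adj = 48300/583 ≈ 82.847

NRCS table: commercial and business district, soil group B → CN(II) = 92
CN(I) from CN(II)=92: (4.2·92)/(10 − 0.058·92) = 48300/583 ≈ 82.847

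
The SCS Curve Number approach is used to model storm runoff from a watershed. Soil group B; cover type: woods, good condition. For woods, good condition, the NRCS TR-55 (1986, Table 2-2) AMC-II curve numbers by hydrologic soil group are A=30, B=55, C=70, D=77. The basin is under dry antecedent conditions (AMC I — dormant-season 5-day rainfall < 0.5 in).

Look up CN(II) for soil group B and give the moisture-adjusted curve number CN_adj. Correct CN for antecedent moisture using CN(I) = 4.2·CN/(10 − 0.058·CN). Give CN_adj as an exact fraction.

CN_adj = 7700/227 ≈ 33.921

NRCS table: woods, good condition, soil group B → CN(II) = 55
CN(I) from CN(II)=55: (4.2·55)/(10 − 0.058·55) = 7700/227 ≈ 33.921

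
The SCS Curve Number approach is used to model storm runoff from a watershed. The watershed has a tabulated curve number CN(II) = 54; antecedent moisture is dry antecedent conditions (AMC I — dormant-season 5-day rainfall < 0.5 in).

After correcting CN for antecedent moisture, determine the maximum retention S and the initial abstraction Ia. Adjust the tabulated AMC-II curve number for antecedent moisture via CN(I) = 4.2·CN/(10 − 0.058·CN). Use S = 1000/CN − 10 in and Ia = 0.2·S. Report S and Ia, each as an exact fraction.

Dry (AMC I): CN(I) = 4.2·54/(10 − 0.058·54) = (1134/5)/(1717/250) = 56700/1717 ≈ 33.023
S = 1000/(56700/1717) − 10 = 11500/567 in ≈ 20.282 in
Initial abstraction Ia = S/5 = (11500/567)/5 = 2300/567 ≈ 4.056 in

S = 11500/567 in ≈ 20.282 in; Ia = 2300/567 in ≈ 4.056 in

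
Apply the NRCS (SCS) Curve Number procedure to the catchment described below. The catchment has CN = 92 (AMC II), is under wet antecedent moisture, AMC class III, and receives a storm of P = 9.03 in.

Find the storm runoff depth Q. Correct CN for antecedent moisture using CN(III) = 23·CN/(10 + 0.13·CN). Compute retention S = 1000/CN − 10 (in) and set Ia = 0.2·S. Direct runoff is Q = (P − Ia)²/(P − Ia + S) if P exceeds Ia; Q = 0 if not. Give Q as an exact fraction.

Wet (AMC III): CN(III) = 23·92/(10 + 0.13·92) = 2116/(549/25) = 52900/549 ≈ 96.357
Retention S: 1000/CN − 10 with CN=96.357 → S = 200/529 ≈ 0.378 in
Ia = 0.2·(200/529) = 40/529 in ≈ 0.076 in
Excess rainfall: 9.030 − 0.076 = 8.954 in; P > Ia so Q > 0
Q = (473687/52900)²/((473687/52900) + 200/529) = (224379373969/2798410000)/(493687/52900) = 224379373969/26116042300 in ≈ 8.592 in

Q = 224379373969/26116042300 in ≈ 8.592 in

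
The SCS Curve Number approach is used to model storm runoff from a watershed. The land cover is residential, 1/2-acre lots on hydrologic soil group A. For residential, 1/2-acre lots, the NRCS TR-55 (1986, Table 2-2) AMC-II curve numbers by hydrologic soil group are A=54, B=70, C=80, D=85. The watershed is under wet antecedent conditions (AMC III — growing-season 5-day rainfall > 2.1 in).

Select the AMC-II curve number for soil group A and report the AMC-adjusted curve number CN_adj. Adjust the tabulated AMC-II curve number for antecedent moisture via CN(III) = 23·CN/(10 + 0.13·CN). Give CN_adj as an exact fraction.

NRCS table: residential, 1/2-acre lots, soil group A → CN(II) = 54
Adjust CN=54 to AMC III: 23·54/(10 + 0.13·54) → 1242 ÷ (851/50) = 2700/37 ≈ 72.973

CN_adj = 2700/37 ≈ 72.973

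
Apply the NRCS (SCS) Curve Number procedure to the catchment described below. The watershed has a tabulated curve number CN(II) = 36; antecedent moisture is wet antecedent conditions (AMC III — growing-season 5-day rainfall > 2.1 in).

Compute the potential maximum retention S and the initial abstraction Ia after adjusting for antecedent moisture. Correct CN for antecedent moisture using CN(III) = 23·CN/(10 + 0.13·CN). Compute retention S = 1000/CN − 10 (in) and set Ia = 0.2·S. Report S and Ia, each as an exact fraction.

CN(III) from CN(II)=36: (23·36)/(10 + 0.13·36) = 20700/367 ≈ 56.403
S = 1000/(20700/367) − 10 = 1600/207 in ≈ 7.729 in
Ia = 0.2S: 0.2·7.729 = 1.546 in (exactly 320/207)

S = 1600/207 in ≈ 7.729 in; Ia = 320/207 in ≈ 1.546 in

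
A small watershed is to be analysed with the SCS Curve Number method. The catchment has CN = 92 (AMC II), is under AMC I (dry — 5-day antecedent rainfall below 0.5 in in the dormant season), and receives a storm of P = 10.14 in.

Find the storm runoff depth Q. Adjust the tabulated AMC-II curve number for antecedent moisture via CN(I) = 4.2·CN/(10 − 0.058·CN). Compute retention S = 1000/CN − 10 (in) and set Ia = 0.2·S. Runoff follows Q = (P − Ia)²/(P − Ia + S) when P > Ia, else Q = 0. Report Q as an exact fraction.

CN(I) from CN(II)=92: (4.2·92)/(10 − 0.058·92) = 48300/583 ≈ 82.847
S = 1000/(48300/583) − 10 = 1000/483 in ≈ 2.070 in
Initial abstraction Ia = S/5 = (1000/483)/5 = 200/483 ≈ 0.414 in
P − Ia = 10.140 − 0.414 = 234881/24150 ≈ 9.726 in (> 0, runoff occurs)
Q: (234881/24150)² ÷ (284881/24150) = 55169084161/6879876150 in (≈ 8.019 in)

Q = 55169084161/6879876150 in ≈ 8.019 in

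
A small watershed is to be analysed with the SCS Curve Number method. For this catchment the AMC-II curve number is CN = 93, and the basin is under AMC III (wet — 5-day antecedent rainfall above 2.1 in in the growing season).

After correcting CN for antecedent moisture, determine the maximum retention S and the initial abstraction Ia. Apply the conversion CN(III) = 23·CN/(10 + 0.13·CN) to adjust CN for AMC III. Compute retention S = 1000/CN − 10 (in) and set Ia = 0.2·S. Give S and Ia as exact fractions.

Adjust CN=93 to AMC III: 23·93/(10 + 0.13·93) → 2139 ÷ (2209/100) = 213900/2209 ≈ 96.831
S = 1000/(213900/2209) − 10 = 700/2139 in ≈ 0.327 in
Initial abstraction Ia = S/5 = (700/2139)/5 = 140/2139 ≈ 0.065 in

S = 700/2139 in ≈ 0.327 in; Ia = 140/2139 in ≈ 0.065 in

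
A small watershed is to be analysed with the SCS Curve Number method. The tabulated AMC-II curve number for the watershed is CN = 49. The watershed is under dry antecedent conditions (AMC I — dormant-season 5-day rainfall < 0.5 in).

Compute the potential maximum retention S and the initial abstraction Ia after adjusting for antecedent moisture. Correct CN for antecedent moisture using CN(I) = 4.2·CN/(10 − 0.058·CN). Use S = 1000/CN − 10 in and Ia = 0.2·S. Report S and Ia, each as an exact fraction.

Adjust CN=49 to AMC I: 4.2·49/(10 − 0.058·49) → (1029/5) ÷ (3579/500) = 34300/1193 ≈ 28.751
S = 1000/(34300/1193) − 10 = 8500/343 in ≈ 24.781 in
Initial abstraction Ia = S/5 = (8500/343)/5 = 1700/343 ≈ 4.956 in

S = 8500/343 in ≈ 24.781 in; Ia = 1700/343 in ≈ 4.956 in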